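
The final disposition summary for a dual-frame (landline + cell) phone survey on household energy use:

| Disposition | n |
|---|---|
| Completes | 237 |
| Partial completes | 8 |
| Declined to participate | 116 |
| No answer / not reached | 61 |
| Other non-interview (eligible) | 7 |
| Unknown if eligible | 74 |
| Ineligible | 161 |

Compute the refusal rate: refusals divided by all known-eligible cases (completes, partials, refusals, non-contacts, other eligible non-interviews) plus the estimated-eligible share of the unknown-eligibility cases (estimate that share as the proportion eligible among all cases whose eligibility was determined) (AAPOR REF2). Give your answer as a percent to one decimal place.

Numerator → 116
Eligible (known) → 237 + 8 + 116 + 61 + 7 = 429
e = 429 / (429 + 161) = 429 / 590 = 0.7271
Eligible share of unknowns → 0.7271 × 74 = 53.81
Denominator → 429 + 53.81 = 482.81
REF2 = 116 / 482.81 = 0.2403

24.0%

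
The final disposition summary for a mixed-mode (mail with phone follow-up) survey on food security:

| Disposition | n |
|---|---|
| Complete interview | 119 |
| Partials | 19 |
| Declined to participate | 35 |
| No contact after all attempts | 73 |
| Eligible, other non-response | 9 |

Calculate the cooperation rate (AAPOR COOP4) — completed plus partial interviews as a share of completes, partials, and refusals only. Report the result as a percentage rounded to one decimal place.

79.8%

Numerator: 119 + 19 = 138
Denominator: 119 + 19 + 35 = 173
COOP4 = 138 / 173 = 0.7977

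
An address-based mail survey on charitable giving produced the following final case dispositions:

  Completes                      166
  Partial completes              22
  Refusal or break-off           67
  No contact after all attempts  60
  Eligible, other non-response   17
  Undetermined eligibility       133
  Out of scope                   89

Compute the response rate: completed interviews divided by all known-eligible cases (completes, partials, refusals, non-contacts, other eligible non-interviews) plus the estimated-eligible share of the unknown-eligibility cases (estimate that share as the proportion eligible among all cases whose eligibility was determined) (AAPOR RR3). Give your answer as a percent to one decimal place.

38.0%

Numerator = 166
Determined eligible = 166 + 22 + 67 + 60 + 17 = 332
e = 332 / (332 + 89) = 332 / 421 = 0.7886
e × U = 0.7886 × 133 = 104.88
Base = 332 + 104.88 = 436.88
RR3 = 166 / 436.88 = 0.3800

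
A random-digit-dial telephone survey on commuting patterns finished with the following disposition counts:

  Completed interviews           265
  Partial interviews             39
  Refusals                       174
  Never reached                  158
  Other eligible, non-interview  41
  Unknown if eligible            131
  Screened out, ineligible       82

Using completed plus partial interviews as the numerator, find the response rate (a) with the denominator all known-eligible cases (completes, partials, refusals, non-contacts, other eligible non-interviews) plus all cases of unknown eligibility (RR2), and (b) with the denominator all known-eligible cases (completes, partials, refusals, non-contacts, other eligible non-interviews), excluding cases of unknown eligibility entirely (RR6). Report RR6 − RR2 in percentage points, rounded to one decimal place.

Top: 265 + 39 = 304
Base: 265 + 39 + 174 + 158 + 41 + 131 = 808
RR2 = 304 / 808 = 0.3762
Base: 265 + 39 + 174 + 158 + 41 = 677
RR6 = 304 / 677 = 0.4490
Difference = 44.90 − 37.62 = 7.28 percentage points

7.3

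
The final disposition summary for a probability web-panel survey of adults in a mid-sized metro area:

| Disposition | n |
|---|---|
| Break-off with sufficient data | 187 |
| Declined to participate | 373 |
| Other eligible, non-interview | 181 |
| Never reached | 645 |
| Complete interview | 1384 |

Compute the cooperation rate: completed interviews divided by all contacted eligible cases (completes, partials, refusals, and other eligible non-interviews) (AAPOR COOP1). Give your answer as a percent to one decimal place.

65.1%

Top = 1384
Base = 1384 + 187 + 373 + 181 = 2125
COOP1 = 1384 / 2125 = 0.6513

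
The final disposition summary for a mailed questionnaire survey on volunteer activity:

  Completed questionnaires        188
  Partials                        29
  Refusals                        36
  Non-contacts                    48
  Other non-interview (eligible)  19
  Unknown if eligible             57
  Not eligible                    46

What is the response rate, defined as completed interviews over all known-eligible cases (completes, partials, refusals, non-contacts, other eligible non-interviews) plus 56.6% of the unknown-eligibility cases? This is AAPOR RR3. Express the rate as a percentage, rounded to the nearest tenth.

Num = 188
Known eligible = 188 + 29 + 36 + 48 + 19 = 320
Eligible share of unknowns = 0.5660 × 57 = 32.26
Denominator = 320 + 32.26 = 352.26
RR3 = 188 / 352.26 = 0.5337

53.4%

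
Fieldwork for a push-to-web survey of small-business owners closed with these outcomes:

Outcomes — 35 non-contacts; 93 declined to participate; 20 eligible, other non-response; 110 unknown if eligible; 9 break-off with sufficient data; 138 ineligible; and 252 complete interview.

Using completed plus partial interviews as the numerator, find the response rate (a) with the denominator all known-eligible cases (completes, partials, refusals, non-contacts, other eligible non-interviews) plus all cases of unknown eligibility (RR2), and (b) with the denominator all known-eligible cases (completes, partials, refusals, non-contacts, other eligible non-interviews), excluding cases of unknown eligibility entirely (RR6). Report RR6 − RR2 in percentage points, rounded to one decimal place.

13.5

Top: 252 + 9 = 261
Base: 252 + 9 + 93 + 35 + 20 + 110 = 519
RR2 = 261 / 519 = 0.5029
Base: 252 + 9 + 93 + 35 + 20 = 409
RR6 = 261 / 409 = 0.6381
Difference = 63.81 − 50.29 = 13.52 percentage points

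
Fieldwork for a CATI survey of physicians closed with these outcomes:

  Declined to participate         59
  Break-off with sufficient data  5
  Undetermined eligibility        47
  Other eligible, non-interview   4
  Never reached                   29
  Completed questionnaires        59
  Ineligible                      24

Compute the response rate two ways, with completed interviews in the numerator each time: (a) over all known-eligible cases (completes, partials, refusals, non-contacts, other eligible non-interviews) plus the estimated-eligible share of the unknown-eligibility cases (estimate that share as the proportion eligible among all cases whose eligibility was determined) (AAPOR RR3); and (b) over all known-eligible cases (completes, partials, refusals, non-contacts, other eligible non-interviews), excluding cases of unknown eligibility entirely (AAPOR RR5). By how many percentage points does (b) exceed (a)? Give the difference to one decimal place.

Num: 59
Determined eligible: 59 + 5 + 59 + 29 + 4 = 156
e = 156 / (156 + 24) = 156 / 180 = 0.8667
Estimated eligible among unknowns: 0.8667 × 47 = 40.73
Denominator: 156 + 40.73 = 196.73
RR3 = 59 / 196.73 = 0.2999
Denominator: 59 + 5 + 59 + 29 + 4 = 156
RR5 = 59 / 156 = 0.3782
Difference = 37.82 − 29.99 = 7.83 percentage points

7.8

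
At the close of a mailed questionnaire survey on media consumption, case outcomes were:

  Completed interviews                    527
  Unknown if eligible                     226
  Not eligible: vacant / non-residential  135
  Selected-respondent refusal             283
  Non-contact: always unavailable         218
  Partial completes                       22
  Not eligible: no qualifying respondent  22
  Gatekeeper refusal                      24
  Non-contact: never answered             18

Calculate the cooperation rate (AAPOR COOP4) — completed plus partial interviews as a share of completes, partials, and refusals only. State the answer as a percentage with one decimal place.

64.1%

Refusals = 24 + 283 = 307
Never reached = 18 + 218 = 236
Not eligible = 22 + 135 = 157
Num = 527 + 22 = 549
Denom = 527 + 22 + 307 = 856
COOP4 = 549 / 856 = 0.6414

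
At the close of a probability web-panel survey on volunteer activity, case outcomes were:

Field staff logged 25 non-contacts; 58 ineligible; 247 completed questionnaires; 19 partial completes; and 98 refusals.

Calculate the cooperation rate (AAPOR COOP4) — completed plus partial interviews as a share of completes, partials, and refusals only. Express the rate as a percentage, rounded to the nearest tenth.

73.1%

Num = 247 + 19 = 266
Denominator = 247 + 19 + 98 = 364
COOP4 = 266 / 364 = 0.7308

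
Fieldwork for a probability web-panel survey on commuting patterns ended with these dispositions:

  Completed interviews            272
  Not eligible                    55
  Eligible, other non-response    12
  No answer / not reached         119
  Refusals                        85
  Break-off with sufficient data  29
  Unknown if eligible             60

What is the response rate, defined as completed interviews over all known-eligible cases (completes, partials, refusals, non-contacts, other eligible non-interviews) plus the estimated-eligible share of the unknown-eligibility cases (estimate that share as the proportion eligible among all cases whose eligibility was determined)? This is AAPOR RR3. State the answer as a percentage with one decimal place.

47.6%

Top: 272
Eligible (known): 272 + 29 + 85 + 119 + 12 = 517
e = 517 / (517 + 55) = 517 / 572 = 0.9038
e × U: 0.9038 × 60 = 54.23
Base: 517 + 54.23 = 571.23
RR3 = 272 / 571.23 = 0.4762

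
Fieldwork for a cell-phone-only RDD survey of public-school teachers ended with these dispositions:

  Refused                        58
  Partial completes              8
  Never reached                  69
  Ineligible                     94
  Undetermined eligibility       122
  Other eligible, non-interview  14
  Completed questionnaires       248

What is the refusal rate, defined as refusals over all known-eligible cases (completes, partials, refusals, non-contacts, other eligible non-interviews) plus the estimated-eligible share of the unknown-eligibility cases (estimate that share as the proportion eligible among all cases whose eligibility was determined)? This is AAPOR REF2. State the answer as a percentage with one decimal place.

11.7%

Top → 58
Eligible (known) → 248 + 8 + 58 + 69 + 14 = 397
e = 397 / (397 + 94) = 397 / 491 = 0.8086
Eligible share of unknowns → 0.8086 × 122 = 98.65
Base → 397 + 98.65 = 495.65
REF2 = 58 / 495.65 = 0.1170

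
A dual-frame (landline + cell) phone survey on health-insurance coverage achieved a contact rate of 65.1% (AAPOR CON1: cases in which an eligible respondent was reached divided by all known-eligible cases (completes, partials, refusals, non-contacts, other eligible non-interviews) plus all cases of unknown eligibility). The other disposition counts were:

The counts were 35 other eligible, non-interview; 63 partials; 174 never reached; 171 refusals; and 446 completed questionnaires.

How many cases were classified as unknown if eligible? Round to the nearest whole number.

209

Top: 446 + 63 + 171 + 35 = 715
CON1 = 715 / D = 0.651
D = 715 / 0.651 = 1098.3
Rest of base = 889
unknown if eligible = 1098.3 − 889 ≈ 209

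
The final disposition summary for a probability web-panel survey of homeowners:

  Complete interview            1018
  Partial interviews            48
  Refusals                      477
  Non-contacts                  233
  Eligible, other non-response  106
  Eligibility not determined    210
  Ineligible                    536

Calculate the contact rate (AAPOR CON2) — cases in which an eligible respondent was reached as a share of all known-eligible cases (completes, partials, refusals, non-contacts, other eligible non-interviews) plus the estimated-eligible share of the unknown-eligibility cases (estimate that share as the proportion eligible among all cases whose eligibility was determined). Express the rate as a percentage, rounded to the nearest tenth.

Num → 1018 + 48 + 477 + 106 = 1649
Eligible (known) → 1018 + 48 + 477 + 233 + 106 = 1882
e = 1882 / (1882 + 536) = 1882 / 2418 = 0.7783
e × U → 0.7783 × 210 = 163.44
Base → 1882 + 163.44 = 2045.44
CON2 = 1649 / 2045.44 = 0.8062

80.6%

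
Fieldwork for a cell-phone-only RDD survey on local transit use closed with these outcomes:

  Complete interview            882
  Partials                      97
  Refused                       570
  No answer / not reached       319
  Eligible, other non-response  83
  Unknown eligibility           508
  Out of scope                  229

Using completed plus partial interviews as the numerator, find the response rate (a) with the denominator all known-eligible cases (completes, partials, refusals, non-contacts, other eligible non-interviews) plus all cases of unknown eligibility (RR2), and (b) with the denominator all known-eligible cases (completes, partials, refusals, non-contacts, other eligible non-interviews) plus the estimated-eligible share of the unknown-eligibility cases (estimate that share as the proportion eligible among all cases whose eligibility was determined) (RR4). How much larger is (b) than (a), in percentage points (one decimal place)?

Num = 882 + 97 = 979
Denom = 882 + 97 + 570 + 319 + 83 + 508 = 2459
RR2 = 979 / 2459 = 0.3981
Eligible (known) = 882 + 97 + 570 + 319 + 83 = 1951
e = 1951 / (1951 + 229) = 1951 / 2180 = 0.8950
e × U = 0.8950 × 508 = 454.66
Denom = 1951 + 454.66 = 2405.66
RR4 = 979 / 2405.66 = 0.4070
Difference = 40.70 − 39.81 = 0.89 percentage points

0.9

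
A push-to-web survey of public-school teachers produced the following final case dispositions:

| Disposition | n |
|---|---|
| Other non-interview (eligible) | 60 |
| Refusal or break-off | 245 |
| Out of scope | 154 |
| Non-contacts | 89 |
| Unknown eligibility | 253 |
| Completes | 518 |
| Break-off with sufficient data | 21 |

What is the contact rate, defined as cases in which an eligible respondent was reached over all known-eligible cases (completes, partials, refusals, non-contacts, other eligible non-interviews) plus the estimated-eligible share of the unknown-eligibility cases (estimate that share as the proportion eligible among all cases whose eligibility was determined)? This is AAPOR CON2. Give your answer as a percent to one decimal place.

Num: 518 + 21 + 245 + 60 = 844
Known eligible: 518 + 21 + 245 + 89 + 60 = 933
e = 933 / (933 + 154) = 933 / 1087 = 0.8583
Eligible share of unknowns: 0.8583 × 253 = 217.15
Base: 933 + 217.15 = 1150.15
CON2 = 844 / 1150.15 = 0.7338

73.4%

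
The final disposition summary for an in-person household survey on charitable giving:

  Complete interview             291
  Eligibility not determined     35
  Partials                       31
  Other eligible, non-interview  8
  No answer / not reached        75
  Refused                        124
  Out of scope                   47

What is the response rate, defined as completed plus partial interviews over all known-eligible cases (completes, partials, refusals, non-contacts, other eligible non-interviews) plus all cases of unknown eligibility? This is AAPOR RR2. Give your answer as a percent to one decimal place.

57.1%

Numerator: 291 + 31 = 322
Denominator: 291 + 31 + 124 + 75 + 8 + 35 = 564
RR2 = 322 / 564 = 0.5709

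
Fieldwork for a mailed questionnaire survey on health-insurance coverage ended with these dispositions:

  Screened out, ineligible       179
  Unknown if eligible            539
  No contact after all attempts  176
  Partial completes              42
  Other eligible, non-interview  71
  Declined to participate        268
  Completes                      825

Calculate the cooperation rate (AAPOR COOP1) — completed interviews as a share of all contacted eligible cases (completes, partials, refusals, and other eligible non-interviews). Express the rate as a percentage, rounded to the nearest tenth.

Top: 825
Base: 825 + 42 + 268 + 71 = 1206
COOP1 = 825 / 1206 = 0.6841

68.4%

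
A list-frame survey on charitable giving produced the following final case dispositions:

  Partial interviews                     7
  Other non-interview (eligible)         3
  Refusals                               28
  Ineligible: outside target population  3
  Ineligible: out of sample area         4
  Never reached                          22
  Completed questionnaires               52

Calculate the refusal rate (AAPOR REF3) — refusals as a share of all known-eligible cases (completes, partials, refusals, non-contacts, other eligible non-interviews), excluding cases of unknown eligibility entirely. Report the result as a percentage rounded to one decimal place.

25.0%

Out of scope = 3 + 4 = 7
Num → 28
Base → 52 + 7 + 28 + 22 + 3 = 112
REF3 = 28 / 112 = 0.2500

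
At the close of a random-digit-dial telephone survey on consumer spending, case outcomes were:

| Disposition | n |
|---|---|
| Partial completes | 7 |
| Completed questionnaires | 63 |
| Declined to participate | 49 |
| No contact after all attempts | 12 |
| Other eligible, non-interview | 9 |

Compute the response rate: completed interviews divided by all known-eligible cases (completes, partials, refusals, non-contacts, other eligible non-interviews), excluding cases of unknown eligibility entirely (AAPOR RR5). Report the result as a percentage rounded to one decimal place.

Top: 63
Denom: 63 + 7 + 49 + 12 + 9 = 140
RR5 = 63 / 140 = 0.4500

45.0%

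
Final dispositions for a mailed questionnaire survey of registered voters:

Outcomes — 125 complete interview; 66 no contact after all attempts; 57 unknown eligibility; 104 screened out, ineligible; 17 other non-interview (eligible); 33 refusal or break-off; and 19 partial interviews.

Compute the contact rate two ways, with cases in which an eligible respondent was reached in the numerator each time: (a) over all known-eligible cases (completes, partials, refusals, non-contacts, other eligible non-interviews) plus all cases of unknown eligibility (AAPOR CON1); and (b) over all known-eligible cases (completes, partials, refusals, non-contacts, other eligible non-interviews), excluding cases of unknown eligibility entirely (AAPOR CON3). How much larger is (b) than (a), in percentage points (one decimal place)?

13.4

Numerator: 125 + 19 + 33 + 17 = 194
Denominator: 125 + 19 + 33 + 66 + 17 + 57 = 317
CON1 = 194 / 317 = 0.6120
Denominator: 125 + 19 + 33 + 66 + 17 = 260
CON3 = 194 / 260 = 0.7462
Difference = 74.62 − 61.20 = 13.42 percentage points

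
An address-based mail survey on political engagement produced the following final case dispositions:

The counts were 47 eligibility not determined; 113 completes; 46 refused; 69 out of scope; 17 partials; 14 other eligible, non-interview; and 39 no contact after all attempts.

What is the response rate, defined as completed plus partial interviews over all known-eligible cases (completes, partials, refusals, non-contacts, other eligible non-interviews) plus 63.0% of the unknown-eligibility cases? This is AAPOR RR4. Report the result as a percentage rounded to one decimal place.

Num → 113 + 17 = 130
Determined eligible → 113 + 17 + 46 + 39 + 14 = 229
Estimated eligible among unknowns → 0.6300 × 47 = 29.61
Base → 229 + 29.61 = 258.61
RR4 = 130 / 258.61 = 0.5027

50.3%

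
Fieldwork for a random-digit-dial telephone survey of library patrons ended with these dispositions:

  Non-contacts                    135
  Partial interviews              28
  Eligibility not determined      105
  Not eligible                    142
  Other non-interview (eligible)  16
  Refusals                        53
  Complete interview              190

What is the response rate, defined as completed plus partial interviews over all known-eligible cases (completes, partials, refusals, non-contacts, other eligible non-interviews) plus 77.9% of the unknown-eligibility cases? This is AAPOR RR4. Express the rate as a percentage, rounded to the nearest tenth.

Num → 190 + 28 = 218
Determined eligible → 190 + 28 + 53 + 135 + 16 = 422
Estimated eligible among unknowns → 0.7790 × 105 = 81.80
Base → 422 + 81.80 = 503.80
RR4 = 218 / 503.80 = 0.4327

43.3%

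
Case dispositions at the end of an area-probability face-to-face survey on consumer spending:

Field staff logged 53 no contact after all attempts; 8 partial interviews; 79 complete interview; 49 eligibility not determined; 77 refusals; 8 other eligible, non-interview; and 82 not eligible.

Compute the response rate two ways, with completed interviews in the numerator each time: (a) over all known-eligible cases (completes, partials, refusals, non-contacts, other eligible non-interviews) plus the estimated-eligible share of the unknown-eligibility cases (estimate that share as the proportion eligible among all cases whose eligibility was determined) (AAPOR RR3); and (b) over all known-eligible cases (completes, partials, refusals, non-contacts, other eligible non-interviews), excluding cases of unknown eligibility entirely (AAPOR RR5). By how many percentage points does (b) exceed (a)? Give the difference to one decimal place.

Numerator → 79
Known eligible → 79 + 8 + 77 + 53 + 8 = 225
e = 225 / (225 + 82) = 225 / 307 = 0.7329
e × U → 0.7329 × 49 = 35.91
Denominator → 225 + 35.91 = 260.91
RR3 = 79 / 260.91 = 0.3028
Denominator → 79 + 8 + 77 + 53 + 8 = 225
RR5 = 79 / 225 = 0.3511
Difference = 35.11 − 30.28 = 4.83 percentage points

4.8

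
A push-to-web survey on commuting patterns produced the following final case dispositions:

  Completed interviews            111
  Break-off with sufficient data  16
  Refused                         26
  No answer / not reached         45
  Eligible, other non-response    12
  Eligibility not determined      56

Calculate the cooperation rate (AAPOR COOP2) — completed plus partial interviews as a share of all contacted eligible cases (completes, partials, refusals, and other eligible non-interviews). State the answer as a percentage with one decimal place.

77.0%

Num = 111 + 16 = 127
Denominator = 111 + 16 + 26 + 12 = 165
COOP2 = 127 / 165 = 0.7697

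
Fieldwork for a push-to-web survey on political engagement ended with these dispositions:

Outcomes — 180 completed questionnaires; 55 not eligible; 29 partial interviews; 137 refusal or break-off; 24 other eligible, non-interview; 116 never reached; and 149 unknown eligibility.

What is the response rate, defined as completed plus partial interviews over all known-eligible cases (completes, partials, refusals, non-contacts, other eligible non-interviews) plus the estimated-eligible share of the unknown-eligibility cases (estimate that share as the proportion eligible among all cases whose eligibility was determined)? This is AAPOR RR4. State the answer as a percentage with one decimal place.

Top = 180 + 29 = 209
Determined eligible = 180 + 29 + 137 + 116 + 24 = 486
e = 486 / (486 + 55) = 486 / 541 = 0.8983
e × U = 0.8983 × 149 = 133.85
Base = 486 + 133.85 = 619.85
RR4 = 209 / 619.85 = 0.3372

33.7%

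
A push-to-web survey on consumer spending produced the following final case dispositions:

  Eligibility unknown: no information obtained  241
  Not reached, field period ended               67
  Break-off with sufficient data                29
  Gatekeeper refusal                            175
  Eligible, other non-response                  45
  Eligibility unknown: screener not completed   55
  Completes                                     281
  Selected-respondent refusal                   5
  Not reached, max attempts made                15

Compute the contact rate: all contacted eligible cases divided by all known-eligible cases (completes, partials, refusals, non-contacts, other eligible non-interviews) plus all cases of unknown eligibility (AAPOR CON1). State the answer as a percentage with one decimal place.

58.6%

Refusal or break-off = 175 + 5 = 180
Non-contacts = 67 + 15 = 82
Eligibility not determined = 55 + 241 = 296
Numerator: 281 + 29 + 180 + 45 = 535
Denominator: 281 + 29 + 180 + 82 + 45 + 296 = 913
CON1 = 535 / 913 = 0.5860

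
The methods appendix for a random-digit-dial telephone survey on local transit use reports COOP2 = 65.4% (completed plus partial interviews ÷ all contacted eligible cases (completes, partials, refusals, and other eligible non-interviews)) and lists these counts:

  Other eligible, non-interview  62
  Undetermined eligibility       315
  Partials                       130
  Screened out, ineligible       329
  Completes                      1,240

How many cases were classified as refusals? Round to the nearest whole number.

Numerator → 1240 + 130 = 1370
COOP2 = 1370 / D = 0.654
D = 1370 / 0.654 = 2094.8
Remaining denominator categories sum to 1432
refusals = 2094.8 − 1432 ≈ 663

663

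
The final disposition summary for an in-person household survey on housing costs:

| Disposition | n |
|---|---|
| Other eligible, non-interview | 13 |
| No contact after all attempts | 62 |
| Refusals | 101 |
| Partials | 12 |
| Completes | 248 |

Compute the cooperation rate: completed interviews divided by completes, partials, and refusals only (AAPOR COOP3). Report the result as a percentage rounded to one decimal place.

68.7%

Top → 248
Denominator → 248 + 12 + 101 = 361
COOP3 = 248 / 361 = 0.6870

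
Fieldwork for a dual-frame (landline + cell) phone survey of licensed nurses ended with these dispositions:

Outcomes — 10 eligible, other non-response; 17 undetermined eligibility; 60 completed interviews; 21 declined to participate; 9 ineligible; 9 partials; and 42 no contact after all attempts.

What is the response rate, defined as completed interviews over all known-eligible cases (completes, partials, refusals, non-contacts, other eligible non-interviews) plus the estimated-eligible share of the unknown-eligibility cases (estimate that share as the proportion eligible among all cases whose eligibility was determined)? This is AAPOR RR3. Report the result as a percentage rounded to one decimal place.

38.0%

Num: 60
Eligible (known): 60 + 9 + 21 + 42 + 10 = 142
e = 142 / (142 + 9) = 142 / 151 = 0.9404
e × U: 0.9404 × 17 = 15.99
Denominator: 142 + 15.99 = 157.99
RR3 = 60 / 157.99 = 0.3798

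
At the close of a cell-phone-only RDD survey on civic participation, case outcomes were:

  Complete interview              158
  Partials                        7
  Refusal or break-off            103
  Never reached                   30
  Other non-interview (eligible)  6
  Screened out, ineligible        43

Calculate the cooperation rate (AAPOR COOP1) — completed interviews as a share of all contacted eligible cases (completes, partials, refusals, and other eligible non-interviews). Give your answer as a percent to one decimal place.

57.7%

Num: 158
Denom: 158 + 7 + 103 + 6 = 274
COOP1 = 158 / 274 = 0.5766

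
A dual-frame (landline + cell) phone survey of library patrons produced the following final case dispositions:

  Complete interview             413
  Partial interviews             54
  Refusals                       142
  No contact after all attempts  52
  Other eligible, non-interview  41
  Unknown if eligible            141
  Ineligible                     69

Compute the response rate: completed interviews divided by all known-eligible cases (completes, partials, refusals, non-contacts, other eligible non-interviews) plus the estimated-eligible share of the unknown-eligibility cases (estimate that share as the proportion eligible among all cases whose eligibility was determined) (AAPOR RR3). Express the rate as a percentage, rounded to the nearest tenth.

49.7%

Numerator = 413
Determined eligible = 413 + 54 + 142 + 52 + 41 = 702
e = 702 / (702 + 69) = 702 / 771 = 0.9105
Estimated eligible among unknowns = 0.9105 × 141 = 128.38
Base = 702 + 128.38 = 830.38
RR3 = 413 / 830.38 = 0.4974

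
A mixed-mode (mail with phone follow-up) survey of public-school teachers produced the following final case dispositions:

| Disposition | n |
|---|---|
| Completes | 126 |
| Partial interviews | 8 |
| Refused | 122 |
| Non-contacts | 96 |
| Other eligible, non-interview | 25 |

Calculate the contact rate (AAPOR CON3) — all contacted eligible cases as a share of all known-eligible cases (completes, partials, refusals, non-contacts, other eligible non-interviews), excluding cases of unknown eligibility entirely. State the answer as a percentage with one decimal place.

74.5%

Numerator: 126 + 8 + 122 + 25 = 281
Denominator: 126 + 8 + 122 + 96 + 25 = 377
CON3 = 281 / 377 = 0.7454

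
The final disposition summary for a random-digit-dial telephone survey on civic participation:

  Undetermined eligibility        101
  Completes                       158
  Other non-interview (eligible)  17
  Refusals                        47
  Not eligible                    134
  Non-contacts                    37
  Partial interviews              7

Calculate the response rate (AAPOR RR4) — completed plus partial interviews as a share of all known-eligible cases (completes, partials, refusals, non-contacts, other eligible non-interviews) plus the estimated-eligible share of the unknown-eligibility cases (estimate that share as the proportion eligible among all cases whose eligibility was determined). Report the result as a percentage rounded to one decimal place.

Numerator = 158 + 7 = 165
Determined eligible = 158 + 7 + 47 + 37 + 17 = 266
e = 266 / (266 + 134) = 266 / 400 = 0.6650
e × U = 0.6650 × 101 = 67.17
Denominator = 266 + 67.17 = 333.17
RR4 = 165 / 333.17 = 0.4952

49.5%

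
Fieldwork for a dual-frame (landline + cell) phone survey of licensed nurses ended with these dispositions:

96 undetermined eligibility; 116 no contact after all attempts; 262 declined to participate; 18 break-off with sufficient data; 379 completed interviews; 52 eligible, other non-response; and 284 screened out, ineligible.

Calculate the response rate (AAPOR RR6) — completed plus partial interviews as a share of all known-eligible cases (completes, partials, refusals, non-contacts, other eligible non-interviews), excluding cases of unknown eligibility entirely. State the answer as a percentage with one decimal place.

48.0%

Num: 379 + 18 = 397
Denominator: 379 + 18 + 262 + 116 + 52 = 827
RR6 = 397 / 827 = 0.4800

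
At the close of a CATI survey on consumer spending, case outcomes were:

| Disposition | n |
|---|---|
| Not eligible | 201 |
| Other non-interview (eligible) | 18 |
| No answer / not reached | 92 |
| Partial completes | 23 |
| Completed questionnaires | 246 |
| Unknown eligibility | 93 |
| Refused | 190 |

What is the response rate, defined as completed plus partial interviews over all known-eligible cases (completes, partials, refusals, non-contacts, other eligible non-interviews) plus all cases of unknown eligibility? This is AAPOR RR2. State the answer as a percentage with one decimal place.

Numerator = 246 + 23 = 269
Base = 246 + 23 + 190 + 92 + 18 + 93 = 662
RR2 = 269 / 662 = 0.4063

40.6%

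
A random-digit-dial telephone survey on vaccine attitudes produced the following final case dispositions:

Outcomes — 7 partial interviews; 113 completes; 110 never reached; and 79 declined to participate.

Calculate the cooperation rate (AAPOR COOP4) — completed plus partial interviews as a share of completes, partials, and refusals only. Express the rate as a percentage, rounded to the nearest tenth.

Num = 113 + 7 = 120
Denominator = 113 + 7 + 79 = 199
COOP4 = 120 / 199 = 0.6030

60.3%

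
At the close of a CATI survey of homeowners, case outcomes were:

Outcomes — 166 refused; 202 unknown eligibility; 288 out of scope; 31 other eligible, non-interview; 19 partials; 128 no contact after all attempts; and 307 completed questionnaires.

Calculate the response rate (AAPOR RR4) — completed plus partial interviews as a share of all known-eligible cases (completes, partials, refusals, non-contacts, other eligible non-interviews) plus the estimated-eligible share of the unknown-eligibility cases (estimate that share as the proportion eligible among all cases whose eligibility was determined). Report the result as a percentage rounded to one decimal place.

Numerator: 307 + 19 = 326
Eligible (known): 307 + 19 + 166 + 128 + 31 = 651
e = 651 / (651 + 288) = 651 / 939 = 0.6933
Estimated eligible among unknowns: 0.6933 × 202 = 140.05
Base: 651 + 140.05 = 791.05
RR4 = 326 / 791.05 = 0.4121

41.2%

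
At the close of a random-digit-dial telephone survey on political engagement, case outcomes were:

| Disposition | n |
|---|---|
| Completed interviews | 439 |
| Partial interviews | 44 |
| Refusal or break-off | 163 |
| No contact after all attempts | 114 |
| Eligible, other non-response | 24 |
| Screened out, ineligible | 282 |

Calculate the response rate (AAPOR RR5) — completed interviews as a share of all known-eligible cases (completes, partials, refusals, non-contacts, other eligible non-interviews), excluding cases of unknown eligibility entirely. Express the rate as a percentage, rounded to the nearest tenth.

Numerator → 439
Base → 439 + 44 + 163 + 114 + 24 = 784
RR5 = 439 / 784 = 0.5599

56.0%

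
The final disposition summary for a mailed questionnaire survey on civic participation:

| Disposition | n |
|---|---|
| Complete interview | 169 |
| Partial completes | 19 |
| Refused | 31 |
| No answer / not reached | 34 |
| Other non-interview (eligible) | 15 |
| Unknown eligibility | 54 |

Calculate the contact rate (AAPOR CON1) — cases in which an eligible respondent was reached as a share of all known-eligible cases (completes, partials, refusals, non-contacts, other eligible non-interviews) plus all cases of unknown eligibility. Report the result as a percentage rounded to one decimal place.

72.7%

Top = 169 + 19 + 31 + 15 = 234
Denom = 169 + 19 + 31 + 34 + 15 + 54 = 322
CON1 = 234 / 322 = 0.7267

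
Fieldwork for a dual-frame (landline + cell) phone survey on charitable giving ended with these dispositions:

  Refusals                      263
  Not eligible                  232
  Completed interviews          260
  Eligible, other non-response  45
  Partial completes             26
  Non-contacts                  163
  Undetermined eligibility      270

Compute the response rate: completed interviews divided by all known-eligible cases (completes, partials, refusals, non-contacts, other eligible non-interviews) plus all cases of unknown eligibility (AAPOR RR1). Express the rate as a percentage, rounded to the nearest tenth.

Numerator = 260
Denominator = 260 + 26 + 263 + 163 + 45 + 270 = 1027
RR1 = 260 / 1027 = 0.2532

25.3%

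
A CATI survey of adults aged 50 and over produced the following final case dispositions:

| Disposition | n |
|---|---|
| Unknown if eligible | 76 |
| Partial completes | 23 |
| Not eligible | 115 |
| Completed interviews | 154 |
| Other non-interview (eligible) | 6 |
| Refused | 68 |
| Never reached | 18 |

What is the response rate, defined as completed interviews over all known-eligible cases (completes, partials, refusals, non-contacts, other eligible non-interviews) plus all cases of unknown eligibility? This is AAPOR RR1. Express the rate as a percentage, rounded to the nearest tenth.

Numerator = 154
Base = 154 + 23 + 68 + 18 + 6 + 76 = 345
RR1 = 154 / 345 = 0.4464

44.6%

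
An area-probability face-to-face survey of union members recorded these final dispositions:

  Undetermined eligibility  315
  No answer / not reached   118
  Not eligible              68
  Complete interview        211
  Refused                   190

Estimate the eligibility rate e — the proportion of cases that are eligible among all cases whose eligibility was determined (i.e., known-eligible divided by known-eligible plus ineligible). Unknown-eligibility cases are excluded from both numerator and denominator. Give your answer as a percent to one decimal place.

Determined eligible = 211 + 190 + 118 = 519
e = 519 / (519 + 68) = 519 / 587 = 0.8842

88.4%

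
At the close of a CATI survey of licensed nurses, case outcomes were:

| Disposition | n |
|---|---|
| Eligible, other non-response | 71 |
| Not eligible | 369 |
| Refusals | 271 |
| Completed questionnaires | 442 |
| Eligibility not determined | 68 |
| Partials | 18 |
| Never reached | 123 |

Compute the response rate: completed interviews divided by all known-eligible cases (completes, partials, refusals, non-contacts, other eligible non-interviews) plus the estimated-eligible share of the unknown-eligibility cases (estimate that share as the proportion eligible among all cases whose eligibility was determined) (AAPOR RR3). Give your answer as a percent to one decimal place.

Top = 442
Determined eligible = 442 + 18 + 271 + 123 + 71 = 925
e = 925 / (925 + 369) = 925 / 1294 = 0.7148
Estimated eligible among unknowns = 0.7148 × 68 = 48.61
Denom = 925 + 48.61 = 973.61
RR3 = 442 / 973.61 = 0.4540

45.4%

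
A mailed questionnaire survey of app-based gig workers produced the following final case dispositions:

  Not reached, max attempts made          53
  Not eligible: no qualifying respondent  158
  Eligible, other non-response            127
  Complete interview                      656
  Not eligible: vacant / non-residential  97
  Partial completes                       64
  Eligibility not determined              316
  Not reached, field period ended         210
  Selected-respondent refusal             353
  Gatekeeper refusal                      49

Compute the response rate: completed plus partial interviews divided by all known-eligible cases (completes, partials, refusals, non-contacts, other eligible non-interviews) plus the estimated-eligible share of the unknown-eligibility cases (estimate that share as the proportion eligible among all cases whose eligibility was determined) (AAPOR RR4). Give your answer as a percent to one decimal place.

40.4%

Refusal or break-off = 49 + 353 = 402
No answer / not reached = 210 + 53 = 263
Ineligible = 158 + 97 = 255
Numerator: 656 + 64 = 720
Known eligible: 656 + 64 + 402 + 263 + 127 = 1512
e = 1512 / (1512 + 255) = 1512 / 1767 = 0.8557
e × U: 0.8557 × 316 = 270.40
Base: 1512 + 270.40 = 1782.40
RR4 = 720 / 1782.40 = 0.4039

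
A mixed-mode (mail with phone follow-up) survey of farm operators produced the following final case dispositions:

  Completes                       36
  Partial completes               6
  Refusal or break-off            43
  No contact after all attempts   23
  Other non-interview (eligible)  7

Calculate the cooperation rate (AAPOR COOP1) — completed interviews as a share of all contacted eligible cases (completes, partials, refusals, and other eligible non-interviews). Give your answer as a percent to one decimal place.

39.1%

Numerator: 36
Denominator: 36 + 6 + 43 + 7 = 92
COOP1 = 36 / 92 = 0.3913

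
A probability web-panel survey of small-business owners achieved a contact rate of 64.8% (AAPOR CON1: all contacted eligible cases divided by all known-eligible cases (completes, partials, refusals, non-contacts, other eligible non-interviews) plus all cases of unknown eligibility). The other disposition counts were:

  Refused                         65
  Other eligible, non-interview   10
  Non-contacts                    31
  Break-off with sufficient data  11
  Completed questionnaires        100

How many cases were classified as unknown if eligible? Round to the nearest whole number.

70

Top: 100 + 11 + 65 + 10 = 186
CON1 = 186 / D = 0.648
D = 186 / 0.648 = 287.0
Remaining denominator categories sum to 217
unknown if eligible = 287.0 − 217 ≈ 70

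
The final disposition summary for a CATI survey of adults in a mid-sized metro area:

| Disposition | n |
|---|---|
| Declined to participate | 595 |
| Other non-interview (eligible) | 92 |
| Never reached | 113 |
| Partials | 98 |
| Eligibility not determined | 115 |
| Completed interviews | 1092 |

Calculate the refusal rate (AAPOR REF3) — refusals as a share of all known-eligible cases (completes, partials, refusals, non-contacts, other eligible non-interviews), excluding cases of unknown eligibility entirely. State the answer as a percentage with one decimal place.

29.9%

Num → 595
Denominator → 1092 + 98 + 595 + 113 + 92 = 1990
REF3 = 595 / 1990 = 0.2990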